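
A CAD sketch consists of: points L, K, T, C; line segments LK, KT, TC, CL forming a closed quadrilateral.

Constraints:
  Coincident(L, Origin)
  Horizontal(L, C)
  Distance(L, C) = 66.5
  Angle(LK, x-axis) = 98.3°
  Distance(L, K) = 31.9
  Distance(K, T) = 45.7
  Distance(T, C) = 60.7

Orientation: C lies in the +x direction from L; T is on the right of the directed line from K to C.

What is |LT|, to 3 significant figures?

14.5

L is at the origin; L and C share the same y with |LC| = 66.5 and C in +x, so C = (66.5, 0). LK runs at 98.3° with |LK| = 31.9, so K = (-4.60, 31.6). T is determined by |KT| = 45.7 and |TC| = 60.7 together: it lies at the intersection of circle(K, 45.7) and circle(C, 60.7). With |KC| = 77.8, the foot of the radical line on KC is 28.6 from K and the perpendicular offset is √(45.7² − 28.6²) = 35.6. Taking the right-of-KC solution: T = (7.12, -12.6).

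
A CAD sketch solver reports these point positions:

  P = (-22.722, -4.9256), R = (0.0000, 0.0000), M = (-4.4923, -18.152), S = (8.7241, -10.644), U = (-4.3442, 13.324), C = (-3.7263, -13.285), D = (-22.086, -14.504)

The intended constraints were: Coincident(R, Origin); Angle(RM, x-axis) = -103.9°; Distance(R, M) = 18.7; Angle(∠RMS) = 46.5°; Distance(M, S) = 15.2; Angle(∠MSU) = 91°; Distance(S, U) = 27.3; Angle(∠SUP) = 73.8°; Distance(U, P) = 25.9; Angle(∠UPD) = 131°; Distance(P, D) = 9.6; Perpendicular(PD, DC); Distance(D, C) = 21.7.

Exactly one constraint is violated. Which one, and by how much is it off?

Distance(D, C) = 21.7 — off by 3.30.

R = (0.00, 0.00) ✓; RM at -103.9° ✓; |RM| = 18.70 ✓; ∠RMS = 46.50° ✓; |MS| = 15.20 ✓; ∠MSU = 91.00° ✓; |SU| = 27.30 ✓; ∠SUP = 73.80° ✓; |UP| = 25.90 ✓; ∠UPD = 131.0° ✓; |PD| = 9.599 ✓; ∠(PD, DC) = 90.00° ✓; |DC| = 18.40 ✗.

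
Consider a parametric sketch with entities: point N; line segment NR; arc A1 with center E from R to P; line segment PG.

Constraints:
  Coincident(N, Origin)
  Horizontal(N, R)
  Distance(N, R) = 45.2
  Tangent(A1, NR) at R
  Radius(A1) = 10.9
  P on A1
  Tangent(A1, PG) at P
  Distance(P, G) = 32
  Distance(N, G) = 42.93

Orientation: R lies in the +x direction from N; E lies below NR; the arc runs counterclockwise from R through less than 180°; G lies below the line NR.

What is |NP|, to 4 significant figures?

35.77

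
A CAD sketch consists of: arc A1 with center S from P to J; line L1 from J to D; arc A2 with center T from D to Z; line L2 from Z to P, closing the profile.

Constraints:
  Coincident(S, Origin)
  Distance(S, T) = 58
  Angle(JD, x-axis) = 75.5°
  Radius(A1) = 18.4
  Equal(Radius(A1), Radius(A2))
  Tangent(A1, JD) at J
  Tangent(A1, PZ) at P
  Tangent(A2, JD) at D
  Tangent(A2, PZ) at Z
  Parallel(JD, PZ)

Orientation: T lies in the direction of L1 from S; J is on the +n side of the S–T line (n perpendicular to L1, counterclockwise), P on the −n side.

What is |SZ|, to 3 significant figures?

60.8

The slot axis is L1's direction at 75.5°, so u = (cos 75.5°, sin 75.5°) = (0.250, 0.968) and n = (−sin 75.5°, cos 75.5°) = (-0.968, 0.250). S is at the origin and T lies 58.0 along u from S, so T = 58.0·u = (14.5, 56.2). Tangency of A1 to both parallel lines with radius 18.4 puts J and P at S ± 18.4·n: J = (-17.8, 4.61), P = (17.8, -4.61). Equal radii place D and Z the same way about T: D = T + 18.4·n = (-3.29, 60.8), Z = T − 18.4·n = (32.3, 51.5). Then |SZ| = |Z − S| = 60.8.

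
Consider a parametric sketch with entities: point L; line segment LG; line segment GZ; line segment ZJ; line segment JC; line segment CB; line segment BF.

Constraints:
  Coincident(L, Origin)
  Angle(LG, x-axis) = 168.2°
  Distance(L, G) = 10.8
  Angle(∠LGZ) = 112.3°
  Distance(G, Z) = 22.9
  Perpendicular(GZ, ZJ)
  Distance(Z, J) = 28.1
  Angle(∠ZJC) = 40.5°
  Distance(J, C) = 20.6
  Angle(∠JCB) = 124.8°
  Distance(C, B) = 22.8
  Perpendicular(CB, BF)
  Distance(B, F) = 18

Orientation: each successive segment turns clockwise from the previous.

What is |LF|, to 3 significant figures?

39.8

L is at the origin; LG runs at 168.2° with length 10.8, so G = (-10.6, 2.21). ∠LGZ = 112.3° gives GZ at 100° from the x-axis; with |GZ| = 22.9, Z = (-14.7, 24.7). GZ is perpendicular to ZJ, so ZJ runs at 10.5°; with |ZJ| = 28.1, J = (12.9, 29.8). ∠ZJC = 40.5° gives JC at -129° from the x-axis; with |JC| = 20.6, C = (-0.0795, 13.8). ∠JCB = 124.8° gives CB at 176° from the x-axis; with |CB| = 22.8, B = (-22.8, 15.5). CB is perpendicular to BF, so BF runs at 85.8°; with |BF| = 18.0, F = (-21.5, 33.5). Then |LF| = |F − L| = 39.8.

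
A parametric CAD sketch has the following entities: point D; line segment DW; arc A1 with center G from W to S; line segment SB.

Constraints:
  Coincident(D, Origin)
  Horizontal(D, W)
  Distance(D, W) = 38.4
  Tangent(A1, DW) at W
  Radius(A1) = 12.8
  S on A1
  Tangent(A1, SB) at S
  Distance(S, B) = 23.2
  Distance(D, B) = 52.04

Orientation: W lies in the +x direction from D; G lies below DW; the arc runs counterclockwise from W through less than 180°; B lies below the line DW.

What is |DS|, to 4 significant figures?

31.53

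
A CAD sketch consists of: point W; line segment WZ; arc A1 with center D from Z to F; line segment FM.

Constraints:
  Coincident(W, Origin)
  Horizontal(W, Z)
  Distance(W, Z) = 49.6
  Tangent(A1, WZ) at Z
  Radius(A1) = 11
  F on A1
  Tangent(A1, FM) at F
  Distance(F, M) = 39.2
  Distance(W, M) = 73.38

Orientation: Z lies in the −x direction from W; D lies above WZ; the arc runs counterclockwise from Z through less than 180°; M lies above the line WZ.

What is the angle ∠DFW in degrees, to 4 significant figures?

140.3°

Checks: |DF| = 11.00 ✓; ∠(DF, FM) = 90.00° ✓; |FM| = 39.20 ✓; |WM| = 73.38 ✓.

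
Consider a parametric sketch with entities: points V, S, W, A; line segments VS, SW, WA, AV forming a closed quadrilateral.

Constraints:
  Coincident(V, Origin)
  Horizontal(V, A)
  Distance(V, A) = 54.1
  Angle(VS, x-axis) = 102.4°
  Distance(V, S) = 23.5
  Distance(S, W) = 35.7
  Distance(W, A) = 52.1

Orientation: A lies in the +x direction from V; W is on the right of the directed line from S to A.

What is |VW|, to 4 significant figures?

12.21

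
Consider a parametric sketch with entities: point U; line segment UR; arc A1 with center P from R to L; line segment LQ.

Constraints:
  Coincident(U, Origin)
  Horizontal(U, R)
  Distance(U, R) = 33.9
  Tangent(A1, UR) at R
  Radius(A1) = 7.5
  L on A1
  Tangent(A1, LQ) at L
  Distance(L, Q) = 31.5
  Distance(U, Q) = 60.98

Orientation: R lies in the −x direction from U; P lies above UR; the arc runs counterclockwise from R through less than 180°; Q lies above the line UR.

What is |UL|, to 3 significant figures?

30.9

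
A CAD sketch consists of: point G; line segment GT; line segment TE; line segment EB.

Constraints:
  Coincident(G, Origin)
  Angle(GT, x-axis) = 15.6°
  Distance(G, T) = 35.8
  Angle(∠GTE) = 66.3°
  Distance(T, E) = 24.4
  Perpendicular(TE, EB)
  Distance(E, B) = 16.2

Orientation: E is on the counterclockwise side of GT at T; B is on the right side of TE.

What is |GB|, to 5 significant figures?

49.993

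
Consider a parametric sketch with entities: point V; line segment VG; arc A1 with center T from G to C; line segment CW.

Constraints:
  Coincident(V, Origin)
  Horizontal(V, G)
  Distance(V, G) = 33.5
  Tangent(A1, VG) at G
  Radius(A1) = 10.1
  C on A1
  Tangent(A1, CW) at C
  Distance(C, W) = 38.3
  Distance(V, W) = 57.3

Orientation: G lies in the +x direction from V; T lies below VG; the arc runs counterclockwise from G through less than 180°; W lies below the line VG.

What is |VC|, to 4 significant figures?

26.18

V is at the origin; VG is horizontal with |VG| = 33.5 and G on the +x side, so G = (33.50, 0.000). A1 meets VG tangentially, so TG is at right angles to VG, so T = G + (0, -10.1) = (33.50, -10.10). Since TC ⟂ CW (tangency), |TW| = √(10.1² + 38.3²) = 39.61 regardless of where C sits on A1. So W lies on both circle(V, 57.3) and circle(T, 39.61); the below-VG intersection is W = (28.95, -49.45). C is the foot of the tangent from W: C = (23.50, -11.54).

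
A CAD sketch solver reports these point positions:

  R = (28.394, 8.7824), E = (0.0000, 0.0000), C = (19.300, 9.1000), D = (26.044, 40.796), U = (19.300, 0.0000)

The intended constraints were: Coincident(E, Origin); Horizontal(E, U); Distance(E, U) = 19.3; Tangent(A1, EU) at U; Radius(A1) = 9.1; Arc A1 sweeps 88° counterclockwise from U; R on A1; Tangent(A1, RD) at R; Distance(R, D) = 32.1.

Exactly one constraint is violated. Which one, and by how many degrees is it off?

Tangent(A1, RD) at R — off by 6.20°.

E = (0.00, 0.00) ✓; E.y = 0.00, U.y = 0.00 ✓; |EU| = 19.30 ✓; ∠(CU, UE) = 90.00° ✓; |CU| = 9.100 ✓; bearing(C→R) − bearing(C→U) = 88.00° ✓; |CR| = 9.100 ✓; ∠(CR, RD) = 83.80° ✗; |RD| = 32.10 ✓.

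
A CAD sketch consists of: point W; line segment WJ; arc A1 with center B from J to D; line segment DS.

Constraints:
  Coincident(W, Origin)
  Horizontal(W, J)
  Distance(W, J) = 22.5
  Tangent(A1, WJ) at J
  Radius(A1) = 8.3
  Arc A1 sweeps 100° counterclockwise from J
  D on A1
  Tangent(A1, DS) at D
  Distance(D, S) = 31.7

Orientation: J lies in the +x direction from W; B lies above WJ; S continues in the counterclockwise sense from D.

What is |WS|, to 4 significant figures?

48.07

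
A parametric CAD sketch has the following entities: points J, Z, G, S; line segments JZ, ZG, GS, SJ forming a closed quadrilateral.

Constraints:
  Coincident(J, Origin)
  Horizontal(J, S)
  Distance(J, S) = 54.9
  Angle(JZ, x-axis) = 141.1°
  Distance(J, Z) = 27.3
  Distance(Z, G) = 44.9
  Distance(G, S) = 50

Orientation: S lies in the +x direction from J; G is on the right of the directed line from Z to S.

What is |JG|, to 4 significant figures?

18.76

Checks: |ZG| = 44.90 ✓; |GS| = 50.00 ✓.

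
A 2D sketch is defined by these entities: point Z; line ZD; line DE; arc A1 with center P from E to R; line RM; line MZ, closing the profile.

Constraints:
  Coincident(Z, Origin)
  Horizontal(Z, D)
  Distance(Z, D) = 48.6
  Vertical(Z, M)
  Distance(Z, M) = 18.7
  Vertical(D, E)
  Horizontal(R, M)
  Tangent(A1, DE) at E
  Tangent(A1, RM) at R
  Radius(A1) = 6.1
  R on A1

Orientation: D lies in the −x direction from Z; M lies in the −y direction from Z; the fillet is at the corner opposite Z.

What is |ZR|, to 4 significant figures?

46.43

The virtual corner opposite Z is at (-48.60, -18.70). Tangency of A1 to DE means the radius PE is perpendicular to DE and tangency of A1 to RM means the radius PR is perpendicular to RM, with radius 6.1, so the center P sits 6.1 in from both sides at P = (-42.50, -12.60). That places the tangent points at E = (-48.60, -12.60) on DE and R = (-42.50, -18.70) on RM. Then |ZR| = |R − Z| = 46.43.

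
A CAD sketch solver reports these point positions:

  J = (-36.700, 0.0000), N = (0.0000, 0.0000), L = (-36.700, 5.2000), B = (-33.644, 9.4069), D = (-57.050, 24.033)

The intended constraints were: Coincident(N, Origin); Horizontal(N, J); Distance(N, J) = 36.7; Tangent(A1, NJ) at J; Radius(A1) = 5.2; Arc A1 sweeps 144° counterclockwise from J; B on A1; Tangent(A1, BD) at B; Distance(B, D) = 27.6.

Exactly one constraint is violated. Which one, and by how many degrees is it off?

Tangent(A1, BD) at B — off by 3.99°.

N = (0.00, 0.00) ✓; N.y = 0.00, J.y = 0.00 ✓; |NJ| = 36.70 ✓; ∠(LJ, JN) = 90.00° ✓; |LJ| = 5.200 ✓; bearing(L→B) − bearing(L→J) = 144.0° ✓; |LB| = 5.200 ✓; ∠(LB, BD) = 86.01° ✗; |BD| = 27.60 ✓.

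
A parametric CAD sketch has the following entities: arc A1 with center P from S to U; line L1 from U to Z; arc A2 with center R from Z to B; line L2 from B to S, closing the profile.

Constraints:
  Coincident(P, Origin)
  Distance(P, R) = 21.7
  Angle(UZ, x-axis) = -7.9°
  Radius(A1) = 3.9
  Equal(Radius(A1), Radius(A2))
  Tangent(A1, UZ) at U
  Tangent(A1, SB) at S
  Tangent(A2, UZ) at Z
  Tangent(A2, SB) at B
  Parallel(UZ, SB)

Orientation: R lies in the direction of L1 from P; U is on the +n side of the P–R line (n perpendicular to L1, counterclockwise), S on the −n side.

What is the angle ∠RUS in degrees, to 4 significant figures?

79.81°

The slot axis is L1's direction at -7.9°, so u = (cos -7.9°, sin -7.9°) = (0.9905, -0.1374) and n = (−sin -7.9°, cos -7.9°) = (0.1374, 0.9905). P is at the origin and R lies 21.7 along u from P, so R = 21.7·u = (21.49, -2.983). Tangency of A1 to both parallel lines with radius 3.9 puts U and S at P ± 3.9·n: U = (0.5360, 3.863), S = (-0.5360, -3.863). Then cos ∠RUS = UR·US / (|UR||US|), giving 79.81°.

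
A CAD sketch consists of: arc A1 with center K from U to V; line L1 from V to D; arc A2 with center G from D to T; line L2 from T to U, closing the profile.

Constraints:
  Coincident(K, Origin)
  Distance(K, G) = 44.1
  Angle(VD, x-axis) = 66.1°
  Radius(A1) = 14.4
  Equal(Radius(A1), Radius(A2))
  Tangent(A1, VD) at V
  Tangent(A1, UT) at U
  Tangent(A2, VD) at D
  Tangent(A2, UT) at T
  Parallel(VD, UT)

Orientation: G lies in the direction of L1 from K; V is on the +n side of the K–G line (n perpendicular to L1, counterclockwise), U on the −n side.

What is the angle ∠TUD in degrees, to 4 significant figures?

33.15°

The slot axis is L1's direction at 66.1°, so u = (cos 66.1°, sin 66.1°) = (0.4051, 0.9143) and n = (−sin 66.1°, cos 66.1°) = (-0.9143, 0.4051). K is at the origin and G lies 44.1 along u from K, so G = 44.1·u = (17.87, 40.32). Tangency of A1 to both parallel lines with radius 14.4 puts V and U at K ± 14.4·n: V = (-13.17, 5.834), U = (13.17, -5.834). Equal radii place D and T the same way about G: D = G + 14.4·n = (4.701, 46.15), T = G − 14.4·n = (31.03, 34.48). Then cos ∠TUD = UT·UD / (|UT||UD|), giving 33.15°.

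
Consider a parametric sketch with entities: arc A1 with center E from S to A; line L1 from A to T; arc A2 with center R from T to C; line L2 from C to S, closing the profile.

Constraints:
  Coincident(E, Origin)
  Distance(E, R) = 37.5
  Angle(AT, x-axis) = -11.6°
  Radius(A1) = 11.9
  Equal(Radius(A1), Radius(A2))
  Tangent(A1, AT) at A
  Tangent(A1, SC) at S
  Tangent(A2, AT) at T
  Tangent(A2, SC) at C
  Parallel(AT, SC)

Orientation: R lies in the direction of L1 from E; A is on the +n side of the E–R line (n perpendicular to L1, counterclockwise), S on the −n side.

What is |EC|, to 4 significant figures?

39.34

The slot axis is L1's direction at -11.6°, so u = (cos -11.6°, sin -11.6°) = (0.9796, -0.2011) and n = (−sin -11.6°, cos -11.6°) = (0.2011, 0.9796). E is at the origin and R lies 37.5 along u from E, so R = 37.5·u = (36.73, -7.540). Tangency of A1 to both parallel lines with radius 11.9 puts A and S at E ± 11.9·n: A = (2.393, 11.66), S = (-2.393, -11.66). Equal radii place T and C the same way about R: T = R + 11.9·n = (39.13, 4.117), C = R − 11.9·n = (34.34, -19.20). Then |EC| = |C − E| = 39.34.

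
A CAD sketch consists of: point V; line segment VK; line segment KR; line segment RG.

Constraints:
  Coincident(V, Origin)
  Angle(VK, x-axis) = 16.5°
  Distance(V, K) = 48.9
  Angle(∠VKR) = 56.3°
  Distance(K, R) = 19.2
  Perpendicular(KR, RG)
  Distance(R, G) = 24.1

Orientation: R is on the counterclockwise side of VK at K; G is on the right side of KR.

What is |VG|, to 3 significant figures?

65.3

V is at the origin; VK runs at 16.5° with length 48.9, so K = 48.9·(cos 16.5°, sin 16.5°) = (46.9, 13.9). ∠VKR = 56.3°, so KR runs at 16.5° + (180° − 56.3°) = 140° from the x-axis; with |KR| = 19.2, R = K + 19.2·(cos 140°, sin 140°) = (32.1, 26.2). The perpendicularity gives RG at right angles to KR; with |RG| = 24.1 on the right of KR, G = R + 24.1·(0.640, 0.768) = (47.6, 44.7). Then |VG| = |G − V| = 65.3.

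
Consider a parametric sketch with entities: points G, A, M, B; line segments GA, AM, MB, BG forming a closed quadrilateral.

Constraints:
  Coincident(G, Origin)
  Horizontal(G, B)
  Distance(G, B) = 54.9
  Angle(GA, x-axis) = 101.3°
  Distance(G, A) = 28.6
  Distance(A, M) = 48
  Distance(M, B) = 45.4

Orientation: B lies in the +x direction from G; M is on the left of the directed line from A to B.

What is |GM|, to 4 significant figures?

58.68

Checks: |AM| = 48.00 ✓; |MB| = 45.40 ✓.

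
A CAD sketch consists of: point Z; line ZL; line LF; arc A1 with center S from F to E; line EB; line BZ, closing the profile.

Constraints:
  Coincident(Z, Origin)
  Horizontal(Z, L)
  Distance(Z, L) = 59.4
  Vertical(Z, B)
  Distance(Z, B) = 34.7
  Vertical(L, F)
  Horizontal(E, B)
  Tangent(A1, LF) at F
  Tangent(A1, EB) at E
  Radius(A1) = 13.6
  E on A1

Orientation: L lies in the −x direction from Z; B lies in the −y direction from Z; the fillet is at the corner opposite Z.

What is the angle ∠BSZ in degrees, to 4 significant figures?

41.27°

Z is at the origin; Z and L share the same y with |ZL| = 59.4 and L on the −x side, so L = (-59.40, 0.000). Z and B share the same x with |ZB| = 34.7 and B on the −y side, so B = (0.000, -34.70). The virtual corner opposite Z is at (-59.40, -34.70). Tangency of A1 to LF means the radius SF is perpendicular to LF and the tangent condition forces SE to be normal to EB, with radius 13.6, so the center S sits 13.6 in from both sides at S = (-45.80, -21.10). Then cos ∠BSZ = SB·SZ / (|SB||SZ|), giving 41.27°.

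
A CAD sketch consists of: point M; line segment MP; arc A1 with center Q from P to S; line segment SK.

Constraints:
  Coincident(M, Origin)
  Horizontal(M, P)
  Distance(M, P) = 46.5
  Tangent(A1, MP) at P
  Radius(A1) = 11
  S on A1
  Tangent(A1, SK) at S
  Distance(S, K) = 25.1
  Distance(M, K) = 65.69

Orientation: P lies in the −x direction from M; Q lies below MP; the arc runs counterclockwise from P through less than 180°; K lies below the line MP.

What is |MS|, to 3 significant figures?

58.7

Checks: |QS| = 11.00 ✓; ∠(QS, SK) = 90.00° ✓; |SK| = 25.10 ✓; |MK| = 65.69 ✓.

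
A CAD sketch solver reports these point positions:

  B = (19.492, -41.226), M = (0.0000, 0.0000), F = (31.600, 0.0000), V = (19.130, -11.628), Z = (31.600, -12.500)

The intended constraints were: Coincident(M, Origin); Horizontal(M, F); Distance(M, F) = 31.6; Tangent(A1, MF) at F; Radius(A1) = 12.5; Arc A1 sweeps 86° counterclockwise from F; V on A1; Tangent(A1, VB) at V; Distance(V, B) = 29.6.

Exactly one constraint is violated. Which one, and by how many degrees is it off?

Tangent(A1, VB) at V — off by 4.70°.

M = (0.00, 0.00) ✓; M.y = 0.00, F.y = 0.00 ✓; |MF| = 31.60 ✓; ∠(ZF, FM) = 90.00° ✓; |ZF| = 12.50 ✓; bearing(Z→V) − bearing(Z→F) = 86.00° ✓; |ZV| = 12.50 ✓; ∠(ZV, VB) = 85.30° ✗; |VB| = 29.60 ✓.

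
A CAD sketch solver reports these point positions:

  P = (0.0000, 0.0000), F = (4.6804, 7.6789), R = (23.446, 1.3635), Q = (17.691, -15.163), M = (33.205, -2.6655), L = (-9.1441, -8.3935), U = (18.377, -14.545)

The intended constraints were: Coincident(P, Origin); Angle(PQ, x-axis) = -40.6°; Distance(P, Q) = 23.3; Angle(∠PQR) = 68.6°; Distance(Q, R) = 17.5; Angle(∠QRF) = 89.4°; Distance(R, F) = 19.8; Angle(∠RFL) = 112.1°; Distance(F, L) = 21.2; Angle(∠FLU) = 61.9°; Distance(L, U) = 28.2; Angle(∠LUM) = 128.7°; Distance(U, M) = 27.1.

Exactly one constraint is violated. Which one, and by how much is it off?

Distance(U, M) = 27.1 — off by 8.10.

P = (0.00, 0.00) ✓; PQ at -40.60° ✓; |PQ| = 23.30 ✓; ∠PQR = 68.60° ✓; |QR| = 17.50 ✓; ∠QRF = 89.40° ✓; |RF| = 19.80 ✓; ∠RFL = 112.1° ✓; |FL| = 21.20 ✓; ∠FLU = 61.90° ✓; |LU| = 28.20 ✓; ∠LUM = 128.7° ✓; |UM| = 19.00 ✗.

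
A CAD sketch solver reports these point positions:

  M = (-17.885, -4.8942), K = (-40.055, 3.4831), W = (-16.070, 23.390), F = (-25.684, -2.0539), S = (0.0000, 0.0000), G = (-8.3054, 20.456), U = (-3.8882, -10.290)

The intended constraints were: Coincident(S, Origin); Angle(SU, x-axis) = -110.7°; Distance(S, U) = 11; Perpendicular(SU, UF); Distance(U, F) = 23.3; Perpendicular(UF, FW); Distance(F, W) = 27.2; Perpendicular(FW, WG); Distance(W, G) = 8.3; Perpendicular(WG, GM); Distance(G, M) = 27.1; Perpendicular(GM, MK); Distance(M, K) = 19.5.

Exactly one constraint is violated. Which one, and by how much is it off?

Distance(M, K) = 19.5 — off by 4.20.

S = (0.00, 0.00) ✓; SU at -110.7° ✓; |SU| = 11.00 ✓; ∠(SU, UF) = 90.00° ✓; |UF| = 23.30 ✓; ∠(UF, FW) = 90.00° ✓; |FW| = 27.20 ✓; ∠(FW, WG) = 90.00° ✓; |WG| = 8.300 ✓; ∠(WG, GM) = 90.00° ✓; |GM| = 27.10 ✓; ∠(GM, MK) = 90.00° ✓; |MK| = 23.70 ✗.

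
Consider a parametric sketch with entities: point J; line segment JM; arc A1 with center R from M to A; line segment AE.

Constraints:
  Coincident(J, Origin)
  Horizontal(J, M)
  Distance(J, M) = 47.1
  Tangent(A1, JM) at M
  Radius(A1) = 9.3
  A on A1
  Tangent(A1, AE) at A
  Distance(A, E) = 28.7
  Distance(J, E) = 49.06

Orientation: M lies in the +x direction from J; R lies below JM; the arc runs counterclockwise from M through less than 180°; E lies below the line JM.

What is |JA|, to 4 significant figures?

38.71

Checks: ∠(RM, MJ) = 90.00° ✓; |RM| = 9.300 ✓; |RA| = 9.300 ✓; ∠(RA, AE) = 90.00° ✓; |AE| = 28.70 ✓; |JE| = 49.06 ✓.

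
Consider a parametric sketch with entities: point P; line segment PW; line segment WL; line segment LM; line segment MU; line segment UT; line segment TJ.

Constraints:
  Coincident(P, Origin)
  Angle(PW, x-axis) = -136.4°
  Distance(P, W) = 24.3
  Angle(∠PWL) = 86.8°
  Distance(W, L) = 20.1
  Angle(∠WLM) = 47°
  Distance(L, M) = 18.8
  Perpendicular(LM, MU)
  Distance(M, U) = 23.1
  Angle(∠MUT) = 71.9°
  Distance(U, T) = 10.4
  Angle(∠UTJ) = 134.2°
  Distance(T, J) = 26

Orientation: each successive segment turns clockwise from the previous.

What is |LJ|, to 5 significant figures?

4.2986

P is at the origin; PW runs at -136.4° with length 24.3, so W = (-17.597, -16.758). ∠PWL = 86.8° gives WL at 130.40° from the x-axis; with |WL| = 20.1, L = (-30.625, -1.4508). ∠WLM = 47.0° gives LM at -2.6000° from the x-axis; with |LM| = 18.8, M = (-11.844, -2.3037). LM ⟂ MU, so MU runs at -92.600°; with |MU| = 23.1, U = (-12.892, -25.380). ∠MUT = 71.9° gives UT at 159.30° from the x-axis; with |UT| = 10.4, T = (-22.620, -21.704). ∠UTJ = 134.2° gives TJ at 113.50° from the x-axis; with |TJ| = 26.0, J = (-32.988, 2.1398). Then |LJ| = |J − L| = 4.2986.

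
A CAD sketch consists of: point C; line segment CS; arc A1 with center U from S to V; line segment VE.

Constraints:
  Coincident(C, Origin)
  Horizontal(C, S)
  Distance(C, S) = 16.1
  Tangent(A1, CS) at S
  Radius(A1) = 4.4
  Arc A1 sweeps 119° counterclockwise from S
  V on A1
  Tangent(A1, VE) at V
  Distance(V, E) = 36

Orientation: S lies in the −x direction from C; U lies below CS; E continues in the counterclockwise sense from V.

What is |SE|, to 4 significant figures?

40.38

C is at the origin; C and S share the same y with |CS| = 16.1 and S on the −x side, so S = (-16.10, 0.000). The tangent condition forces US to be normal to CS, so U = S + (0, -4.4) = (-16.10, -4.400). On A1, S sits at bearing 90° from U; a 119° counterclockwise sweep puts V at bearing 209°, so V = U + 4.4·(cos 209°, sin 209°) = (-19.95, -6.533). The tangent condition forces UV to be normal to VE, so VE runs along (−sin 209°, cos 209°); with |VE| = 36.0, E = (-2.495, -38.02). Then |SE| = |E − S| = 40.38.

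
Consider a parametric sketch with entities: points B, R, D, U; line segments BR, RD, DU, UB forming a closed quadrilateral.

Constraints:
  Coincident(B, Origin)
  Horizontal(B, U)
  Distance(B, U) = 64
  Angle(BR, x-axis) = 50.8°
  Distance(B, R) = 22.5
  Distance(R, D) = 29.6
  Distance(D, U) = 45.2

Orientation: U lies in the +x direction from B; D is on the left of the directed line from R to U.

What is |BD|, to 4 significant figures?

51.85

Checks: |BU| = 64.00 ✓; |BR| = 22.50 ✓; |RD| = 29.60 ✓; |DU| = 45.20 ✓.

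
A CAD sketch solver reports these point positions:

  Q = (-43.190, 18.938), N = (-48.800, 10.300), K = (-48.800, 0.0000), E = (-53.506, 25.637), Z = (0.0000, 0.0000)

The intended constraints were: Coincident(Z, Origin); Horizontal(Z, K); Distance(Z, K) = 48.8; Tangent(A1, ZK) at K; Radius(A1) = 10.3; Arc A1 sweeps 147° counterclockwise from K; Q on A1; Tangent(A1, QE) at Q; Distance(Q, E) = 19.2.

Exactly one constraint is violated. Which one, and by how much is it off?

Distance(Q, E) = 19.2 — off by 6.90.

Z = (0.00, 0.00) ✓; Z.y = 0.00, K.y = 0.00 ✓; |ZK| = 48.80 ✓; ∠(NK, KZ) = 90.00° ✓; |NK| = 10.30 ✓; bearing(N→Q) − bearing(N→K) = 147.0° ✓; |NQ| = 10.30 ✓; ∠(NQ, QE) = 90.00° ✓; |QE| = 12.30 ✗.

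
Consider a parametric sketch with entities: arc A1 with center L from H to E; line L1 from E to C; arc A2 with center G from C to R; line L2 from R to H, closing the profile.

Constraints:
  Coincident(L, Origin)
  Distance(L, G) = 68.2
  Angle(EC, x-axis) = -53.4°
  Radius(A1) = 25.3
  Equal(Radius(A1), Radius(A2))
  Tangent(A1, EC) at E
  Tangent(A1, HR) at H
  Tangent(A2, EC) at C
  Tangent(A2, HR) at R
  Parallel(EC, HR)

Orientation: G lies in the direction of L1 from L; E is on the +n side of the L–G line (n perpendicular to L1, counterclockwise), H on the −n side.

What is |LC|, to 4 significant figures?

72.74

The slot axis is L1's direction at -53.4°, so u = (cos -53.4°, sin -53.4°) = (0.5962, -0.8028) and n = (−sin -53.4°, cos -53.4°) = (0.8028, 0.5962). L is at the origin and G lies 68.2 along u from L, so G = 68.2·u = (40.66, -54.75). Tangency of A1 to both parallel lines with radius 25.3 puts E and H at L ± 25.3·n: E = (20.31, 15.08), H = (-20.31, -15.08). Equal radii place C and R the same way about G: C = G + 25.3·n = (60.97, -39.67), R = G − 25.3·n = (20.35, -69.84). Then |LC| = |C − L| = 72.74.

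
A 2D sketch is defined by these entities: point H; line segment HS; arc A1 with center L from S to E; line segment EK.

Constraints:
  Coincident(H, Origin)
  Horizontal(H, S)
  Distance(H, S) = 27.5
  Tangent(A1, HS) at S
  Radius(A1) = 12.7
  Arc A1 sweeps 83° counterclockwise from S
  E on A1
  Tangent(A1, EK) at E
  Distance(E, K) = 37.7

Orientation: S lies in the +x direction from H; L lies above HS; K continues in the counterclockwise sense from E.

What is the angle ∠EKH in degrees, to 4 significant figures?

35.62°

On A1, S sits at bearing -90° from L; an 83° counterclockwise sweep puts E at bearing -7°, so E = L + 12.7·(cos -7°, sin -7°) = (40.11, 11.15). A1 meets EK tangentially, so LE is at right angles to EK, so EK runs along (−sin -7°, cos -7°); with |EK| = 37.7, K = (44.70, 48.57). Then cos ∠EKH = KE·KH / (|KE||KH|), giving 35.62°.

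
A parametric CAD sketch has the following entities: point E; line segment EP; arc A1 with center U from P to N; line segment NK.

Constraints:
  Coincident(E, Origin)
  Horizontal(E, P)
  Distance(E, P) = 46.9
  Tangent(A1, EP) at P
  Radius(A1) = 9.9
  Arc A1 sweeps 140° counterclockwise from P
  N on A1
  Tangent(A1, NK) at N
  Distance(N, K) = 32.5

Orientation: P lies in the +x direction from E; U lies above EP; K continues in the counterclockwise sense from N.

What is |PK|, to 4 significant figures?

42.62

E is at the origin; EP is horizontal with |EP| = 46.9 and P on the +x side, so P = (46.90, 0.000). Since A1 is tangent to EP there, UP ⟂ EP, so U = P + (0, 9.9) = (46.90, 9.900). On A1, P sits at bearing -90° from U; a 140° counterclockwise sweep puts N at bearing 50°, so N = U + 9.9·(cos 50°, sin 50°) = (53.26, 17.48). A1 meets NK tangentially, so UN is at right angles to NK, so NK runs along (−sin 50°, cos 50°); with |NK| = 32.5, K = (28.37, 38.37). Then |PK| = |K − P| = 42.62.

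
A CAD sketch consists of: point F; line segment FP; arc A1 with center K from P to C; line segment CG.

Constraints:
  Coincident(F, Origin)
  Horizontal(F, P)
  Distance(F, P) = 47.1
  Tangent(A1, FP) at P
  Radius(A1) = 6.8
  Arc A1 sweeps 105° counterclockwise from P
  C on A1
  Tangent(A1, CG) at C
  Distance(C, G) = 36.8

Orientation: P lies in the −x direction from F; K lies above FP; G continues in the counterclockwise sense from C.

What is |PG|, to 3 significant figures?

44.2

F is at the origin; FP is horizontal with |FP| = 47.1 and P on the −x side, so P = (-47.1, 0.00). Tangency of A1 to FP means the radius KP is perpendicular to FP, so K = P + (0, 6.8) = (-47.1, 6.80). On A1, P sits at bearing -90° from K; a 105° counterclockwise sweep puts C at bearing 15°, so C = K + 6.8·(cos 15°, sin 15°) = (-40.5, 8.56). Tangency of A1 to CG means the radius KC is perpendicular to CG, so CG runs along (−sin 15°, cos 15°); with |CG| = 36.8, G = (-50.1, 44.1). Then |PG| = |G − P| = 44.2.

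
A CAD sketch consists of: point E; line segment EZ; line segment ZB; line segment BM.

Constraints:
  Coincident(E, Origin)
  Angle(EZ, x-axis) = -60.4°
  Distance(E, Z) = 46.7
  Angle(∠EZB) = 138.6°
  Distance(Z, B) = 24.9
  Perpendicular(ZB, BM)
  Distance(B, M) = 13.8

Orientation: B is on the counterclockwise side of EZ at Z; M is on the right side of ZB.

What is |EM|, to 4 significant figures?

74.75

E is at the origin; EZ runs at -60.4° with length 46.7, so Z = 46.7·(cos -60.4°, sin -60.4°) = (23.07, -40.61). ∠EZB = 138.6°, so ZB runs at -60.4° + (180° − 138.6°) = -19.00° from the x-axis; with |ZB| = 24.9, B = Z + 24.9·(cos -19.00°, sin -19.00°) = (46.61, -48.71). ZB ⟂ BM; with |BM| = 13.8 on the right of ZB, M = B + 13.8·(-0.3256, -0.9455) = (42.12, -61.76). Then |EM| = |M − E| = 74.75.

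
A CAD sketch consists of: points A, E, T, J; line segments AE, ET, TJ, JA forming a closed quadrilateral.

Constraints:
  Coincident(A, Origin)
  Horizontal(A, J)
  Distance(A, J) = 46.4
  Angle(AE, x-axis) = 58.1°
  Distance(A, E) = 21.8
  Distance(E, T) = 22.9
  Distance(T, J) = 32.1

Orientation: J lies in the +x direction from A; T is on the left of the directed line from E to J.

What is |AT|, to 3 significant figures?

43.0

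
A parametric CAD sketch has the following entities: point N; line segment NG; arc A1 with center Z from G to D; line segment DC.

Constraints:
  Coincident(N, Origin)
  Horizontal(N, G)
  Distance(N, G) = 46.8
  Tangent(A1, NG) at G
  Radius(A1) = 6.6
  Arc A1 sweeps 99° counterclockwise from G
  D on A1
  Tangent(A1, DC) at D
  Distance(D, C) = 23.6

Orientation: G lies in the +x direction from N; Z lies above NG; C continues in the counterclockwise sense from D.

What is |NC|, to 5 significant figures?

58.483

N is at the origin; N and G share the same y with |NG| = 46.8 and G on the +x side, so G = (46.800, 0.0000). Tangency of A1 to NG means the radius ZG is perpendicular to NG, so Z = G + (0, 6.6) = (46.800, 6.6000). On A1, G sits at bearing -90° from Z; a 99° counterclockwise sweep puts D at bearing 9°, so D = Z + 6.6·(cos 9°, sin 9°) = (53.319, 7.6325). Tangency of A1 to DC means the radius ZD is perpendicular to DC, so DC runs along (−sin 9°, cos 9°); with |DC| = 23.6, C = (49.627, 30.942). Then |NC| = |C − N| = 58.483.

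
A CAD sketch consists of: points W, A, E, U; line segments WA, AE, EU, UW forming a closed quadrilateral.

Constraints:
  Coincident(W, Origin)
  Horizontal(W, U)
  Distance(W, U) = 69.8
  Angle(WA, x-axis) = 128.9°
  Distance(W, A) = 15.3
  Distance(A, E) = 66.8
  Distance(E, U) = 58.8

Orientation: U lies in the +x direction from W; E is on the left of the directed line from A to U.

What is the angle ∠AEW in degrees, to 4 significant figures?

12.97°

W is at the origin; W and U share the same y with |WU| = 69.8 and U in +x, so U = (69.8, 0). WA runs at 128.9° with |WA| = 15.3, so A = (-9.608, 11.91). E is determined by |AE| = 66.8 and |EU| = 58.8 together: it lies at the intersection of circle(A, 66.8) and circle(U, 58.8). With |AU| = 80.30, the foot of the radical line on AU is 46.40 from A and the perpendicular offset is √(66.8² − 46.40²) = 48.05. Taking the left-of-AU solution: E = (43.41, 52.54).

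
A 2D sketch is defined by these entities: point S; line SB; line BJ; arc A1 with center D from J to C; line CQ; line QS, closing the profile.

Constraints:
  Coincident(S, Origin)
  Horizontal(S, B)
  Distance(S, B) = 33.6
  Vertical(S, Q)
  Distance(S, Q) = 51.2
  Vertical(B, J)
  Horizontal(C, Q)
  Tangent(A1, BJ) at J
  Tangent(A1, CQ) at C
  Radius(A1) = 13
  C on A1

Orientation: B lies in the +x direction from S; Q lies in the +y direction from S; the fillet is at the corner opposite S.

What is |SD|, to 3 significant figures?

43.4

S is at the origin; S and B share the same y with |SB| = 33.6 and B on the +x side, so B = (33.6, 0.00). S and Q share the same x with |SQ| = 51.2 and Q on the +y side, so Q = (0.00, 51.2). The virtual corner opposite S is at (33.6, 51.2). The tangent condition forces DJ to be normal to BJ and since A1 is tangent to CQ there, DC ⟂ CQ, with radius 13.0, so the center D sits 13.0 in from both sides at D = (20.6, 38.2). Then |SD| = |D − S| = 43.4.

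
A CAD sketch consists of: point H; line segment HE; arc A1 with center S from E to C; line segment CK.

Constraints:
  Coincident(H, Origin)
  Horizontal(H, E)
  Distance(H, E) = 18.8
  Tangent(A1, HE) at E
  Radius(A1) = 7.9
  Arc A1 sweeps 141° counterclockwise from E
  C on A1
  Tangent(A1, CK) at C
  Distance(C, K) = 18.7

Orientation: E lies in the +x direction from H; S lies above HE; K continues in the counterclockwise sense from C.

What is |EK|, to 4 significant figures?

27.52

On A1, E sits at bearing -90° from S; a 141° counterclockwise sweep puts C at bearing 51°, so C = S + 7.9·(cos 51°, sin 51°) = (23.77, 14.04). A1 meets CK tangentially, so SC is at right angles to CK, so CK runs along (−sin 51°, cos 51°); with |CK| = 18.7, K = (9.239, 25.81). Then |EK| = |K − E| = 27.52.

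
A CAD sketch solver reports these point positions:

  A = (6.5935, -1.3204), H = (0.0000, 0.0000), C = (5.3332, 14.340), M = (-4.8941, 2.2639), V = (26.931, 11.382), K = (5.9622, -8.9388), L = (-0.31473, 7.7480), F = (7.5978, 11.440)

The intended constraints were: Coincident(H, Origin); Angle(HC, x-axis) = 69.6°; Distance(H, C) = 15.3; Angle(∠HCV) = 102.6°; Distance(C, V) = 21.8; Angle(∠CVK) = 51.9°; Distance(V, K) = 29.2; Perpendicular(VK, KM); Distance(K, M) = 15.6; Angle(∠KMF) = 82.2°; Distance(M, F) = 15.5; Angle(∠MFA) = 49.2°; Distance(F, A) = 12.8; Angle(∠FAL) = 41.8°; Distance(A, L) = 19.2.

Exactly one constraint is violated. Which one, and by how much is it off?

Distance(A, L) = 19.2 — off by 7.80.

H = (0.00, 0.00) ✓; HC at 69.60° ✓; |HC| = 15.30 ✓; ∠HCV = 102.6° ✓; |CV| = 21.80 ✓; ∠CVK = 51.90° ✓; |VK| = 29.20 ✓; ∠(VK, KM) = 90.00° ✓; |KM| = 15.60 ✓; ∠KMF = 82.20° ✓; |MF| = 15.50 ✓; ∠MFA = 49.20° ✓; |FA| = 12.80 ✓; ∠FAL = 41.80° ✓; |AL| = 11.40 ✗.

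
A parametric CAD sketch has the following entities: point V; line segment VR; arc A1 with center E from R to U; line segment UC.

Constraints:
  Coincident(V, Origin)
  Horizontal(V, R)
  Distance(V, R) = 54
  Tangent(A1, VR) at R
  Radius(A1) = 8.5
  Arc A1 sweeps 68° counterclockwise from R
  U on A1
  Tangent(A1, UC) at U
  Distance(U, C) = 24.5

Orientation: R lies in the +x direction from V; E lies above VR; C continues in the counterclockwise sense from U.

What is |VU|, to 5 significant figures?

62.109

V is at the origin; VR is horizontal with |VR| = 54.0 and R on the +x side, so R = (54.000, 0.0000). Since A1 is tangent to VR there, ER ⟂ VR, so E = R + (0, 8.5) = (54.000, 8.5000). On A1, R sits at bearing -90° from E; a 68° counterclockwise sweep puts U at bearing -22°, so U = E + 8.5·(cos -22°, sin -22°) = (61.881, 5.3158). Then |VU| = |U − V| = 62.109.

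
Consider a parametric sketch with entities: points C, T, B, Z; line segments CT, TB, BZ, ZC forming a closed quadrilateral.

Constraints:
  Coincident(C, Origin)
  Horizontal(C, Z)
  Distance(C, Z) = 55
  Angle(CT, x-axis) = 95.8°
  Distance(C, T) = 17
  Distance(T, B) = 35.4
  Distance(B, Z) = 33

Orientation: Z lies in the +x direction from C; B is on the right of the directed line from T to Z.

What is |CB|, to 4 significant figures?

24.54

Checks: |TB| = 35.40 ✓; |BZ| = 33.00 ✓.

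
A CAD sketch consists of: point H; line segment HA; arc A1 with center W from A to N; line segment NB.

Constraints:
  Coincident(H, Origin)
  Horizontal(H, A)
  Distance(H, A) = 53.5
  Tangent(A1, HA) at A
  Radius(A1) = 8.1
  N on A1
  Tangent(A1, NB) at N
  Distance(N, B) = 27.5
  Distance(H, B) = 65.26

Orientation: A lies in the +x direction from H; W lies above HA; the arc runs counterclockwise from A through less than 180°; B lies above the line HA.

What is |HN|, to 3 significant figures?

62.2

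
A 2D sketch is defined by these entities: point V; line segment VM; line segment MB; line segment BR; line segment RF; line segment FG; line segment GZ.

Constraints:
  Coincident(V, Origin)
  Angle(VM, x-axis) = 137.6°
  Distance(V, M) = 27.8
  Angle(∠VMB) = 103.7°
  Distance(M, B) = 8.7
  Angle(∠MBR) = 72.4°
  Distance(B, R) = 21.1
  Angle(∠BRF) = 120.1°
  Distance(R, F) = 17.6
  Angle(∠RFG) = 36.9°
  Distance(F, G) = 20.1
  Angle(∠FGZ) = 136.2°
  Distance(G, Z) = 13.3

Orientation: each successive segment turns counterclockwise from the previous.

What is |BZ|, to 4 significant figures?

7.861

∠RFG = 36.9° gives FG at 164.5° from the x-axis; with |FG| = 20.1, G = (-14.22, 12.55). ∠FGZ = 136.2° gives GZ at -151.7° from the x-axis; with |GZ| = 13.3, Z = (-25.93, 6.246). Then |BZ| = |Z − B| = 7.861.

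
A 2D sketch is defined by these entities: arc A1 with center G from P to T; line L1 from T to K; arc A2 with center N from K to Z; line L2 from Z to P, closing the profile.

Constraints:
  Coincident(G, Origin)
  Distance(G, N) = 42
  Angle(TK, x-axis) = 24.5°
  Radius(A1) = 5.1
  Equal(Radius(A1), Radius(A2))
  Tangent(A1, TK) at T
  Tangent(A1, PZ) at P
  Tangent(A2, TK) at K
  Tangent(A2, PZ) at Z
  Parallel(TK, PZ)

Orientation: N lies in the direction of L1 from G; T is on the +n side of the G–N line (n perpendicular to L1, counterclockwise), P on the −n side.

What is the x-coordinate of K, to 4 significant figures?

36.10

The slot axis is L1's direction at 24.5°, so u = (cos 24.5°, sin 24.5°) = (0.9100, 0.4147) and n = (−sin 24.5°, cos 24.5°) = (-0.4147, 0.9100). G is at the origin and N lies 42.0 along u from G, so N = 42.0·u = (38.22, 17.42). Tangency of A1 to both parallel lines with radius 5.1 puts T and P at G ± 5.1·n: T = (-2.115, 4.641), P = (2.115, -4.641). Equal radii place K and Z the same way about N: K = N + 5.1·n = (36.10, 22.06), Z = N − 5.1·n = (40.33, 12.78). So K.x = 36.10.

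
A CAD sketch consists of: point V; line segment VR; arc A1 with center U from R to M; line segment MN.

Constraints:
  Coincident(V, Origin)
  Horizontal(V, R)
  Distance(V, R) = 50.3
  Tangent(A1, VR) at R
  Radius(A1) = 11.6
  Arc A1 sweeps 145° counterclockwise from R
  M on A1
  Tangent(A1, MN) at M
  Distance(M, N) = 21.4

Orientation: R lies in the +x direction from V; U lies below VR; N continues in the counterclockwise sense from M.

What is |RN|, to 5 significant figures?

35.104

On A1, R sits at bearing 90° from U; a 145° counterclockwise sweep puts M at bearing 235°, so M = U + 11.6·(cos 235°, sin 235°) = (43.647, -21.102). Since A1 is tangent to MN there, UM ⟂ MN, so MN runs along (−sin 235°, cos 235°); with |MN| = 21.4, N = (61.176, -33.377). Then |RN| = |N − R| = 35.104.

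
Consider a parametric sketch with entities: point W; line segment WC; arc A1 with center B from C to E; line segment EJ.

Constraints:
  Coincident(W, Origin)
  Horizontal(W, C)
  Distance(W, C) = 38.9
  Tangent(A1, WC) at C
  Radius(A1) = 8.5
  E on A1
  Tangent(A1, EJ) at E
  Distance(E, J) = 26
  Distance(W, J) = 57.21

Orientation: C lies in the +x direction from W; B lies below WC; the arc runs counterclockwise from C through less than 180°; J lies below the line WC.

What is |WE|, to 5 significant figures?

34.174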